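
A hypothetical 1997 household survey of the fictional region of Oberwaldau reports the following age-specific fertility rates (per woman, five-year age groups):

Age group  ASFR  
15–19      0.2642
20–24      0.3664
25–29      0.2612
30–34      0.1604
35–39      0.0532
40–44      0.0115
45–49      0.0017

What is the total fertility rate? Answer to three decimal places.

Sum of ASFRs = 0.2642 + 0.3664 + 0.2612 + 0.1604 + 0.0532 + 0.0115 + 0.0017 = 1.1186
TFR = 5 × 1.1186 = 5.593

5.593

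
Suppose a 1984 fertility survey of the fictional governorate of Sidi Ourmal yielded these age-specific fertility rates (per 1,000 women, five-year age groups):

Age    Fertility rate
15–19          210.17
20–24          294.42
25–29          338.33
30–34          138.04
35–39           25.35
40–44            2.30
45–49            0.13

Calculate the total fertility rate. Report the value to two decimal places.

Sum of ASFRs = 210.17 + 294.42 + 338.33 + 138.04 + 25.35 + 2.30 + 0.13 = 1008.74
TFR = 5 × 1008.74 / 1000 = 5.0437

5.04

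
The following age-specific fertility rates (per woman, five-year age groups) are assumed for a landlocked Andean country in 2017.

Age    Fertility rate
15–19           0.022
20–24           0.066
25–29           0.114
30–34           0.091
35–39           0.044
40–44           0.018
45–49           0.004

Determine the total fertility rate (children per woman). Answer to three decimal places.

Sum of ASFRs = 0.022 + 0.066 + 0.114 + 0.091 + 0.044 + 0.018 + 0.004 = 0.359
TFR = 5 × 0.359 = 1.795

1.795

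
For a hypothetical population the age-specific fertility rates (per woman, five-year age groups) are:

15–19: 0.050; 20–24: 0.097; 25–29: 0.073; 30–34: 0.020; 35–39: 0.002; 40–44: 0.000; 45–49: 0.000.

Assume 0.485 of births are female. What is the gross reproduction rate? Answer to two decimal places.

Proportion female at birth = 0.485.
Sum of ASFRs = 0.050 + 0.097 + 0.073 + 0.020 + 0.002 + 0.000 + 0.000 = 0.242
TFR = 5 × 0.242 = 1.21
GRR = 0.485 × 1.21 = 0.58685

0.59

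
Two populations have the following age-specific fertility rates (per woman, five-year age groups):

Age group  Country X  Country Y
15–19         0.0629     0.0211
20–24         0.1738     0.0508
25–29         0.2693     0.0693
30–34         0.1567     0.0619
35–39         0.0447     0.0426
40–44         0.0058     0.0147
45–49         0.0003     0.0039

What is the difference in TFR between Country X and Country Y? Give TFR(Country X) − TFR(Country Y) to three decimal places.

Country X:
  Sum of ASFRs = 0.0629 + 0.1738 + 0.2693 + 0.1567 + 0.0447 + 0.0058 + 0.0003 = 0.7135
  TFR = 5 × 0.7135 = 3.5675
Country Y:
  Sum of ASFRs = 0.0211 + 0.0508 + 0.0693 + 0.0619 + 0.0426 + 0.0147 + 0.0039 = 0.2643
  TFR = 5 × 0.2643 = 1.3215
Difference = 3.5675 − 1.3215 = 2.246

2.246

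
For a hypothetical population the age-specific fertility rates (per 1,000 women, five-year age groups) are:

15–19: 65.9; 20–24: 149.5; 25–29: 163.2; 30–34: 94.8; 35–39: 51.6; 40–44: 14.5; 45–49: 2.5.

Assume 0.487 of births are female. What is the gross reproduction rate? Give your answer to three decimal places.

Proportion female at birth = 0.487.
Sum of ASFRs = 65.9 + 149.5 + 163.2 + 94.8 + 51.6 + 14.5 + 2.5 = 542.0
TFR = 5 × 542.0 / 1000 = 2.71
GRR = 0.487 × 2.71 = 1.31977

1.320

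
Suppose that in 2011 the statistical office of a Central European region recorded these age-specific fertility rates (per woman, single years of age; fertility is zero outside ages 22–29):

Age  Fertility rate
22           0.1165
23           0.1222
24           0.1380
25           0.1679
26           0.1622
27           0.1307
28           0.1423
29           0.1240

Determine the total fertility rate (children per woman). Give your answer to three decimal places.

1.104

Sum of ASFRs = 0.1165 + 0.1222 + 0.1380 + 0.1679 + 0.1622 + 0.1307 + 0.1423 + 0.1240 = 1.1038
TFR = 1.1038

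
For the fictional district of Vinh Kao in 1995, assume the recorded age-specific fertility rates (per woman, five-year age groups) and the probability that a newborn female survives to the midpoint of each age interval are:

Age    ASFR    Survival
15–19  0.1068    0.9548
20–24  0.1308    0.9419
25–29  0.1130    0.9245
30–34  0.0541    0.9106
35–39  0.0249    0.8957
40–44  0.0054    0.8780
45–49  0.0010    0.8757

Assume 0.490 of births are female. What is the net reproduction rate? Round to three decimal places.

0.997

Proportion female at birth = 0.490.
Each age group contributes 5 × ASFR × survival:
  15–19: 5 × 0.1068 × 0.9548 = 0.50986
  20–24: 5 × 0.1308 × 0.9419 = 0.61600
  25–29: 5 × 0.1130 × 0.9245 = 0.52234
  30–34: 5 × 0.0541 × 0.9106 = 0.24632
  35–39: 5 × 0.0249 × 0.8957 = 0.11151
  40–44: 5 × 0.0054 × 0.8780 = 0.02371
  45–49: 5 × 0.0010 × 0.8757 = 0.00438
Sum = 2.03412
NRR = 0.490 × 2.03412 = 0.99672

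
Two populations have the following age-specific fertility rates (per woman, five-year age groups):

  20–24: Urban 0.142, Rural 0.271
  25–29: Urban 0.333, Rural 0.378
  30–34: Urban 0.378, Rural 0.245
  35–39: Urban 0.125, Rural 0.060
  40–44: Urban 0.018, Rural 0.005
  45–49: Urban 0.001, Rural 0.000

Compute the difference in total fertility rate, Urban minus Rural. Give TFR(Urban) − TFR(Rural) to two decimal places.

0.19

Urban:
  Sum of ASFRs = 0.142 + 0.333 + 0.378 + 0.125 + 0.018 + 0.001 = 0.997
  TFR = 5 × 0.997 = 4.985
Rural:
  Sum of ASFRs = 0.271 + 0.378 + 0.245 + 0.060 + 0.005 + 0.000 = 0.959
  TFR = 5 × 0.959 = 4.795
Difference = 4.985 − 4.795 = 0.19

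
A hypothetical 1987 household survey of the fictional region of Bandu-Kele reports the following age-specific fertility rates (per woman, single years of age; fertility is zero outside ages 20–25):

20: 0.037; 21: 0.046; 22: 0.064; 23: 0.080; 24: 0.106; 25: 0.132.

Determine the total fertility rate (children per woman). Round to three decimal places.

0.465

Sum of ASFRs = 0.037 + 0.046 + 0.064 + 0.080 + 0.106 + 0.132 = 0.465
TFR = 0.465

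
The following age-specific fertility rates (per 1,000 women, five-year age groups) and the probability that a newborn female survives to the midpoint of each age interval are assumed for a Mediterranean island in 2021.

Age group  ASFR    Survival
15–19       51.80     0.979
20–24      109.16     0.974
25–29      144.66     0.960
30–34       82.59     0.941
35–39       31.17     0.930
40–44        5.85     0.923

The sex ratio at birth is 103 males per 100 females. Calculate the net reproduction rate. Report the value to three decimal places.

Proportion female at birth = 100 / (100 + 103) = 0.49261.
Weighting each age-specific rate by interval width and survival:
  15–19: 5 × 51.80/1000 × 0.979 = 0.25356
  20–24: 5 × 109.16/1000 × 0.974 = 0.53161
  25–29: 5 × 144.66/1000 × 0.960 = 0.69437
  30–34: 5 × 82.59/1000 × 0.941 = 0.38859
  35–39: 5 × 31.17/1000 × 0.930 = 0.14494
  40–44: 5 × 5.85/1000 × 0.923 = 0.02700
Sum = 2.04007
NRR = 0.49261 × 2.04007 = 1.00496

1.005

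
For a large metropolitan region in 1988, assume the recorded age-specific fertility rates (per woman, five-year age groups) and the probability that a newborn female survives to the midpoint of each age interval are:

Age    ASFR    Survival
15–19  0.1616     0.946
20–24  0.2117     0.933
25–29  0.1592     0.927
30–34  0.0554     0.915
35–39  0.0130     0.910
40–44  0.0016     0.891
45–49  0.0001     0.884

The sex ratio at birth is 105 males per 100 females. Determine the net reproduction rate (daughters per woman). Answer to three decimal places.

Proportion female at birth = 100 / (100 + 105) = 0.48780.
Per-age-group product (5 × ASFR × survival probability):
  15–19: 5 × 0.1616 × 0.946 = 0.76437
  20–24: 5 × 0.2117 × 0.933 = 0.98758
  25–29: 5 × 0.1592 × 0.927 = 0.73789
  30–34: 5 × 0.0554 × 0.915 = 0.25346
  35–39: 5 × 0.0130 × 0.910 = 0.05915
  40–44: 5 × 0.0016 × 0.891 = 0.00713
  45–49: 5 × 0.0001 × 0.884 = 0.00044
Sum = 2.81002
NRR = 0.48780 × 2.81002 = 1.37073
An NRR exceeding 1 indicates intrinsic growth under these rates.

1.371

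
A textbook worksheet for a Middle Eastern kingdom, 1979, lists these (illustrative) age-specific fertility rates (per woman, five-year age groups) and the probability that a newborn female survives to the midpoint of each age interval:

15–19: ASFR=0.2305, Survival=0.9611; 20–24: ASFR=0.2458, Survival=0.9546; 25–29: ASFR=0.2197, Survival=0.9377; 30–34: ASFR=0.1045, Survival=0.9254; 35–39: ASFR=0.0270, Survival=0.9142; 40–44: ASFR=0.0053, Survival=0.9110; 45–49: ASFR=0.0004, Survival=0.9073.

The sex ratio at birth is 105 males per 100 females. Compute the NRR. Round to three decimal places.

1.924

Proportion female at birth = 100 / (100 + 105) = 0.48780.
Each age group contributes 5 × ASFR × survival:
  15–19: 5 × 0.2305 × 0.9611 = 1.10767
  20–24: 5 × 0.2458 × 0.9546 = 1.17320
  25–29: 5 × 0.2197 × 0.9377 = 1.03006
  30–34: 5 × 0.1045 × 0.9254 = 0.48352
  35–39: 5 × 0.0270 × 0.9142 = 0.12342
  40–44: 5 × 0.0053 × 0.9110 = 0.02414
  45–49: 5 × 0.0004 × 0.9073 = 0.00181
Sum = 3.94382
NRR = 0.48780 × 3.94382 = 1.92380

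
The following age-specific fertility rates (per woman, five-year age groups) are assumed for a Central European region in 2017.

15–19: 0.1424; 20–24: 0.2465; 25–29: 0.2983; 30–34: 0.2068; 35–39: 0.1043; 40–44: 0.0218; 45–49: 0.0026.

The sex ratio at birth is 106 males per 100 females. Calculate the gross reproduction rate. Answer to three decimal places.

2.482

Proportion female at birth = 100 / (100 + 106) = 0.48544.
Sum of ASFRs = 0.1424 + 0.2465 + 0.2983 + 0.2068 + 0.1043 + 0.0218 + 0.0026 = 1.0227
TFR = 5 × 1.0227 = 5.1135
GRR = 0.48544 × 5.1135 = 2.48230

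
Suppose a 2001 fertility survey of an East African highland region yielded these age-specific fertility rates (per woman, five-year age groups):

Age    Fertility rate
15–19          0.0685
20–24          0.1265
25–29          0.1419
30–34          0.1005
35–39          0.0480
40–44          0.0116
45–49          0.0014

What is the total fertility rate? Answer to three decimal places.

Sum of ASFRs = 0.0685 + 0.1265 + 0.1419 + 0.1005 + 0.0480 + 0.0116 + 0.0014 = 0.4984
TFR = 5 × 0.4984 = 2.492

2.492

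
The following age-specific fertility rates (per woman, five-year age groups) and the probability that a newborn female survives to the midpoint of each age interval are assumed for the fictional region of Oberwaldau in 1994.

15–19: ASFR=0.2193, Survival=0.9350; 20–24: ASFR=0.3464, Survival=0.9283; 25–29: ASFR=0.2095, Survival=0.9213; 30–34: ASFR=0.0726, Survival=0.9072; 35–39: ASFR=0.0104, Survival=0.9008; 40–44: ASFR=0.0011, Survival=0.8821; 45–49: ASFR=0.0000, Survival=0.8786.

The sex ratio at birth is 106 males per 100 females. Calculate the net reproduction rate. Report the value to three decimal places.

1.932

Proportion female at birth = 100 / (100 + 106) = 0.48544.
Each age group contributes 5 × ASFR × survival:
  15–19: 5 × 0.2193 × 0.9350 = 1.02523
  20–24: 5 × 0.3464 × 0.9283 = 1.60782
  25–29: 5 × 0.2095 × 0.9213 = 0.96506
  30–34: 5 × 0.0726 × 0.9072 = 0.32931
  35–39: 5 × 0.0104 × 0.9008 = 0.04684
  40–44: 5 × 0.0011 × 0.8821 = 0.00485
  45–49: 5 × 0.0000 × 0.8786 = 0.00000
Sum = 3.97911
NRR = 0.48544 × 3.97911 = 1.93162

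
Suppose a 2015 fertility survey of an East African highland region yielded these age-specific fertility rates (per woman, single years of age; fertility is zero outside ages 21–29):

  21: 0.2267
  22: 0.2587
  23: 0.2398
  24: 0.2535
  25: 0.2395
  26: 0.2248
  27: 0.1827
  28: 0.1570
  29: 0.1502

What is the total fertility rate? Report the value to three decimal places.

1.933

Sum of ASFRs = 0.2267 + 0.2587 + 0.2398 + 0.2535 + 0.2395 + 0.2248 + 0.1827 + 0.1570 + 0.1502 = 1.9329
TFR = 1.9329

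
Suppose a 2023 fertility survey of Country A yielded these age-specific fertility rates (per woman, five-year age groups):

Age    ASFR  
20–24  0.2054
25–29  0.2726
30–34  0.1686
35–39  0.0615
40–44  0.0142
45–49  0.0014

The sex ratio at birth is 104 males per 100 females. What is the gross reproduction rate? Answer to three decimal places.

1.774

Proportion female at birth = 100 / (100 + 104) = 0.49020.
Sum of ASFRs = 0.2054 + 0.2726 + 0.1686 + 0.0615 + 0.0142 + 0.0014 = 0.7237
TFR = 5 × 0.7237 = 3.6185
GRR = 0.49020 × 3.6185 = 1.77379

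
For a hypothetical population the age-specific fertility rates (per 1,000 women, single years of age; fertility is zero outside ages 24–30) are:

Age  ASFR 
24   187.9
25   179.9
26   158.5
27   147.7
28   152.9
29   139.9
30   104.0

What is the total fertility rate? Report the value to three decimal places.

1.071

Sum of ASFRs = 187.9 + 179.9 + 158.5 + 147.7 + 152.9 + 139.9 + 104.0 = 1070.8
TFR = 1070.8 / 1000 = 1.0708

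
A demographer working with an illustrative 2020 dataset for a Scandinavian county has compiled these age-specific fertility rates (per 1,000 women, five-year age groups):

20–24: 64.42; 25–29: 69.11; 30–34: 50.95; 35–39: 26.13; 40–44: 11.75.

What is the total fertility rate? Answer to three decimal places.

1.112

Sum of ASFRs = 64.42 + 69.11 + 50.95 + 26.13 + 11.75 = 222.36
TFR = 5 × 222.36 / 1000 = 1.1118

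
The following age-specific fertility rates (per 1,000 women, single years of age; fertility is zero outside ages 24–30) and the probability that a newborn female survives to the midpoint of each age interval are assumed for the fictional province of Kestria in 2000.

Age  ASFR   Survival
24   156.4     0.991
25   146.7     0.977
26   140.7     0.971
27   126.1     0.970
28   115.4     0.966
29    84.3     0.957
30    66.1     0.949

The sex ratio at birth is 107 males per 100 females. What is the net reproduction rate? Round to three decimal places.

Proportion female at birth = 100 / (100 + 107) = 0.48309.
Survival-weighted fertility by age (1·fₓ·Sₓ):
  24: 1 × 156.4/1000 × 0.991 = 0.15499
  25: 1 × 146.7/1000 × 0.977 = 0.14333
  26: 1 × 140.7/1000 × 0.971 = 0.13662
  27: 1 × 126.1/1000 × 0.970 = 0.12232
  28: 1 × 115.4/1000 × 0.966 = 0.11148
  29: 1 × 84.3/1000 × 0.957 = 0.08068
  30: 1 × 66.1/1000 × 0.949 = 0.06273
Sum = 0.81215
NRR = 0.48309 × 0.81215 = 0.39234

0.392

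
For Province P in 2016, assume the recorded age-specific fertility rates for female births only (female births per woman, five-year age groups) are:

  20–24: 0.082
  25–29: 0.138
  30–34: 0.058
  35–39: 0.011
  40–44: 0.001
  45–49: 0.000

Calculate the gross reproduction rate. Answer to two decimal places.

1.45

Sum of female ASFRs = 0.082 + 0.138 + 0.058 + 0.011 + 0.001 + 0.000 = 0.290
GRR = 5 × 0.290 = 1.45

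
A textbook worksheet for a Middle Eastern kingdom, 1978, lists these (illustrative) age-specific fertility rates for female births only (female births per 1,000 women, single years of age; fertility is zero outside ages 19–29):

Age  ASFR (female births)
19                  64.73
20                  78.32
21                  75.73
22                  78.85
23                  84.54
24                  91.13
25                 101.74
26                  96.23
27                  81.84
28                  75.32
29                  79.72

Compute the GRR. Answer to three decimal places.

0.908

Sum of female ASFRs = 64.73 + 78.32 + 75.73 + 78.85 + 84.54 + 91.13 + 101.74 + 96.23 + 81.84 + 75.32 + 79.72 = 908.15
GRR = 908.15 / 1000 = 0.90815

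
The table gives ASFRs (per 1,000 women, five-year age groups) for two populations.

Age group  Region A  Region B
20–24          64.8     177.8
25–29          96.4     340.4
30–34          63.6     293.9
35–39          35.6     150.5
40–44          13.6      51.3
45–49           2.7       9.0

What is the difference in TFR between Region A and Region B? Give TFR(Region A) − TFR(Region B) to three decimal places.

Region A:
  Sum of ASFRs = 64.8 + 96.4 + 63.6 + 35.6 + 13.6 + 2.7 = 276.7
  TFR = 5 × 276.7 / 1000 = 1.3835
Region B:
  Sum of ASFRs = 177.8 + 340.4 + 293.9 + 150.5 + 51.3 + 9.0 = 1022.9
  TFR = 5 × 1022.9 / 1000 = 5.1145
Difference = 1.3835 − 5.1145 = -3.731

-3.731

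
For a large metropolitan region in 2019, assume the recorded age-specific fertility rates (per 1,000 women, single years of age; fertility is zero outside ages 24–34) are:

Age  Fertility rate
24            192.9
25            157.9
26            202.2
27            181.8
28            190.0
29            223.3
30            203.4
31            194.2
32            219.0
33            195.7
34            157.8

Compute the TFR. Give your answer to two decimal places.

2.12

Sum of ASFRs = 192.9 + 157.9 + 202.2 + 181.8 + 190.0 + 223.3 + 203.4 + 194.2 + 219.0 + 195.7 + 157.8 = 2118.2
TFR = 2118.2 / 1000 = 2.1182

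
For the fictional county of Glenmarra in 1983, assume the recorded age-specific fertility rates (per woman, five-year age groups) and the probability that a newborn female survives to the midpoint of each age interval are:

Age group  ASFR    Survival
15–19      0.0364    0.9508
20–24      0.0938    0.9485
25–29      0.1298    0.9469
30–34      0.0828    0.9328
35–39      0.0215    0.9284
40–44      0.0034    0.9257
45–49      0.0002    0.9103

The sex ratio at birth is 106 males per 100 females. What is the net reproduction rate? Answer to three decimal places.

Proportion female at birth = 100 / (100 + 106) = 0.48544.
Per-age-group product (5 × ASFR × survival probability):
  15–19: 5 × 0.0364 × 0.9508 = 0.17305
  20–24: 5 × 0.0938 × 0.9485 = 0.44485
  25–29: 5 × 0.1298 × 0.9469 = 0.61454
  30–34: 5 × 0.0828 × 0.9328 = 0.38618
  35–39: 5 × 0.0215 × 0.9284 = 0.09980
  40–44: 5 × 0.0034 × 0.9257 = 0.01574
  45–49: 5 × 0.0002 × 0.9103 = 0.00091
Sum = 1.73507
NRR = 0.48544 × 1.73507 = 0.84227
An NRR under 1 implies long-run decline under these rates.

0.842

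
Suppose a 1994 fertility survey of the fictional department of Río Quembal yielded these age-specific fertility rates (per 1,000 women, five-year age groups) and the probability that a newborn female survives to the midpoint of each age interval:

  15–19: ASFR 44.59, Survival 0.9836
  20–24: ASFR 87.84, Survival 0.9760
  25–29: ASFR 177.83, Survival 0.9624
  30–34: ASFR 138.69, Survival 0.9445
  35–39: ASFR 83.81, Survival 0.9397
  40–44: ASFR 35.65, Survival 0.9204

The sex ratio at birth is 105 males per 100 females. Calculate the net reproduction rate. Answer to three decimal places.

Proportion female at birth = 100 / (100 + 105) = 0.48780.
Survival-weighted fertility by age (5·fₓ·Sₓ):
  15–19: 5 × 44.59/1000 × 0.9836 = 0.21929
  20–24: 5 × 87.84/1000 × 0.9760 = 0.42866
  25–29: 5 × 177.83/1000 × 0.9624 = 0.85572
  30–34: 5 × 138.69/1000 × 0.9445 = 0.65496
  35–39: 5 × 83.81/1000 × 0.9397 = 0.39378
  40–44: 5 × 35.65/1000 × 0.9204 = 0.16406
Sum = 2.71647
NRR = 0.48780 × 2.71647 = 1.32509

1.325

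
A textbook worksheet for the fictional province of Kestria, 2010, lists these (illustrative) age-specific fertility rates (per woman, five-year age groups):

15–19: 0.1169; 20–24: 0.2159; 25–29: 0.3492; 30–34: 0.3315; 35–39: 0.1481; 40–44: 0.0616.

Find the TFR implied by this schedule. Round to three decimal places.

Sum of ASFRs = 0.1169 + 0.2159 + 0.3492 + 0.3315 + 0.1481 + 0.0616 = 1.2232
TFR = 5 × 1.2232 = 6.116

6.116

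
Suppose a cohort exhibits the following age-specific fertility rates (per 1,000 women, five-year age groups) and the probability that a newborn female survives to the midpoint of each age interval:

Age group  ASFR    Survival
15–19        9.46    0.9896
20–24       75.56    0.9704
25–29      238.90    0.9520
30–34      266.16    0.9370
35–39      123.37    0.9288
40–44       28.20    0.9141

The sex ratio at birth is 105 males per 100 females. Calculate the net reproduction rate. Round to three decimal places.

Proportion female at birth = 100 / (100 + 105) = 0.48780.
Weighting each age-specific rate by interval width and survival:
  15–19: 5 × 9.46/1000 × 0.9896 = 0.04681
  20–24: 5 × 75.56/1000 × 0.9704 = 0.36662
  25–29: 5 × 238.90/1000 × 0.9520 = 1.13716
  30–34: 5 × 266.16/1000 × 0.9370 = 1.24696
  35–39: 5 × 123.37/1000 × 0.9288 = 0.57293
  40–44: 5 × 28.20/1000 × 0.9141 = 0.12889
Sum = 3.49937
NRR = 0.48780 × 3.49937 = 1.70699
NRR > 1, so each generation more than replaces itself.

1.707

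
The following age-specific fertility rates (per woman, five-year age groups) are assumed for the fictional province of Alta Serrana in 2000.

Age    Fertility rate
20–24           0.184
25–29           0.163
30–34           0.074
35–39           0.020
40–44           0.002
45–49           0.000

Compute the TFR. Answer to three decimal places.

2.215

Sum of ASFRs = 0.184 + 0.163 + 0.074 + 0.020 + 0.002 + 0.000 = 0.443
TFR = 5 × 0.443 = 2.215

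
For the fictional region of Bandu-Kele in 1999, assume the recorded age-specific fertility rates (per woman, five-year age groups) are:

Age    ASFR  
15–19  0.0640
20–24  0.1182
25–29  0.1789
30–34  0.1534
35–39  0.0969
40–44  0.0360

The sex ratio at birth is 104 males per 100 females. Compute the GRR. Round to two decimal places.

1.59

Proportion female at birth = 100 / (100 + 104) = 0.49020.
Sum of ASFRs = 0.0640 + 0.1182 + 0.1789 + 0.1534 + 0.0969 + 0.0360 = 0.6474
TFR = 5 × 0.6474 = 3.237
GRR = 0.49020 × 3.237 = 1.58678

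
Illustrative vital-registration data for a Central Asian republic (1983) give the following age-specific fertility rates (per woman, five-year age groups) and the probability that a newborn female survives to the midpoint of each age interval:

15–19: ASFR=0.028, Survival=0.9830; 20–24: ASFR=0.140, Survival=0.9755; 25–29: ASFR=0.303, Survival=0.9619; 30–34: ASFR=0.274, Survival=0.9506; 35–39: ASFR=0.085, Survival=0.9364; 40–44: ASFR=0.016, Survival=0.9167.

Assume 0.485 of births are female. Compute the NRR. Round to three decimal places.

1.965

Proportion female at birth = 0.485.
Survival-weighted fertility by age (5·fₓ·Sₓ):
  15–19: 5 × 0.028 × 0.9830 = 0.13762
  20–24: 5 × 0.140 × 0.9755 = 0.68285
  25–29: 5 × 0.303 × 0.9619 = 1.45728
  30–34: 5 × 0.274 × 0.9506 = 1.30232
  35–39: 5 × 0.085 × 0.9364 = 0.39797
  40–44: 5 × 0.016 × 0.9167 = 0.07334
Sum = 4.05138
NRR = 0.485 × 4.05138 = 1.96492
NRR > 1, so each generation more than replaces itself.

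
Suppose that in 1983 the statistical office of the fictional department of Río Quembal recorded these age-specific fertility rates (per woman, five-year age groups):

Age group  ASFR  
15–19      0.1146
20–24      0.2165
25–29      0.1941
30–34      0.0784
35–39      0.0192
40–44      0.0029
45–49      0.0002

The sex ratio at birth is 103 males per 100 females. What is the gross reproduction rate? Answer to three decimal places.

Proportion female at birth = 100 / (100 + 103) = 0.49261.
Sum of ASFRs = 0.1146 + 0.2165 + 0.1941 + 0.0784 + 0.0192 + 0.0029 + 0.0002 = 0.6259
TFR = 5 × 0.6259 = 3.1295
GRR = 0.49261 × 3.1295 = 1.54162

1.542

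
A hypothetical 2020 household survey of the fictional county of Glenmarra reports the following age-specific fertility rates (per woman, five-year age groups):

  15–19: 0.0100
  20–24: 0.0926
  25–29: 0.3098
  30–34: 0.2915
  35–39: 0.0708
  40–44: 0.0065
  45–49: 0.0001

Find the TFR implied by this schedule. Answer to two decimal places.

Sum of ASFRs = 0.0100 + 0.0926 + 0.3098 + 0.2915 + 0.0708 + 0.0065 + 0.0001 = 0.7813
TFR = 5 × 0.7813 = 3.9065

3.91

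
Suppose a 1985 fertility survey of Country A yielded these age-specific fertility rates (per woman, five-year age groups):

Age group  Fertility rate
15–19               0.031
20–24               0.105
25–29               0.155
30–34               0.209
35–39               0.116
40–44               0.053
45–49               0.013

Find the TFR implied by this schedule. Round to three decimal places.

Sum of ASFRs = 0.031 + 0.105 + 0.155 + 0.209 + 0.116 + 0.053 + 0.013 = 0.682
TFR = 5 × 0.682 = 3.41

3.410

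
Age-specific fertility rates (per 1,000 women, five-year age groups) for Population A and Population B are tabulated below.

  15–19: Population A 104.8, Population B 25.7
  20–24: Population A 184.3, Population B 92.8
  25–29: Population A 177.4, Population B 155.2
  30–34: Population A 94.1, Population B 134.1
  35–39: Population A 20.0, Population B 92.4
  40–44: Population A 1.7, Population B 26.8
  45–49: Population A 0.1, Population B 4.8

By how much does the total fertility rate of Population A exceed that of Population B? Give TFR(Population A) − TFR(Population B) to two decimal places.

Population A:
  Sum of ASFRs = 104.8 + 184.3 + 177.4 + 94.1 + 20.0 + 1.7 + 0.1 = 582.4
  TFR = 5 × 582.4 / 1000 = 2.912
Population B:
  Sum of ASFRs = 25.7 + 92.8 + 155.2 + 134.1 + 92.4 + 26.8 + 4.8 = 531.8
  TFR = 5 × 531.8 / 1000 = 2.659
Difference = 2.912 − 2.659 = 0.253

0.25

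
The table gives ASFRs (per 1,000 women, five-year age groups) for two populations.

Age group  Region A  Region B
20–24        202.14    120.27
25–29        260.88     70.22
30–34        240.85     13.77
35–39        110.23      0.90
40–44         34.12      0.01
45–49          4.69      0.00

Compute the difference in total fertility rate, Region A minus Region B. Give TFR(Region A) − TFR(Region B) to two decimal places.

3.24

Region A:
  Sum of ASFRs = 202.14 + 260.88 + 240.85 + 110.23 + 34.12 + 4.69 = 852.91
  TFR = 5 × 852.91 / 1000 = 4.26455
Region B:
  Sum of ASFRs = 120.27 + 70.22 + 13.77 + 0.90 + 0.01 + 0.00 = 205.17
  TFR = 5 × 205.17 / 1000 = 1.02585
Difference = 4.26455 − 1.02585 = 3.2387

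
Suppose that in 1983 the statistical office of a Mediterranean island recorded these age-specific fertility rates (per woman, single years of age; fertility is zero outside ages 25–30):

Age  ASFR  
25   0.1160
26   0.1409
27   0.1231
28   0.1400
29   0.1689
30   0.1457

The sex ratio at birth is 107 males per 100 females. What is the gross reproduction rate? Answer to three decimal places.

Proportion female at birth = 100 / (100 + 107) = 0.48309.
Sum of ASFRs = 0.1160 + 0.1409 + 0.1231 + 0.1400 + 0.1689 + 0.1457 = 0.8346
TFR = 0.8346
GRR = 0.48309 × 0.8346 = 0.40319

0.403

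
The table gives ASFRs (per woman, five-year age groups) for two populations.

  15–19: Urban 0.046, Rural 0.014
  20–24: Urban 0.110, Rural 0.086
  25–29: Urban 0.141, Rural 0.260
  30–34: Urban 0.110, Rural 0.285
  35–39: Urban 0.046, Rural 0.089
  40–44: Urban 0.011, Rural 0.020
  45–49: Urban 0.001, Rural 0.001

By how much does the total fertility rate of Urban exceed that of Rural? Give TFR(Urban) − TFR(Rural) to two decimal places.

Urban:
  Sum of ASFRs = 0.046 + 0.110 + 0.141 + 0.110 + 0.046 + 0.011 + 0.001 = 0.465
  TFR = 5 × 0.465 = 2.325
Rural:
  Sum of ASFRs = 0.014 + 0.086 + 0.260 + 0.285 + 0.089 + 0.020 + 0.001 = 0.755
  TFR = 5 × 0.755 = 3.775
Difference = 2.325 − 3.775 = -1.45

-1.45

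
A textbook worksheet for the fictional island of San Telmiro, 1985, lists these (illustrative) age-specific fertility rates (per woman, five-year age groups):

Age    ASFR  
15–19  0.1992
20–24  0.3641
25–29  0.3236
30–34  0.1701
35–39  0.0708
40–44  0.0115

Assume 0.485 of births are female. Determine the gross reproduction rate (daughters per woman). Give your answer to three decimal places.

Proportion female at birth = 0.485.
Sum of ASFRs = 0.1992 + 0.3641 + 0.3236 + 0.1701 + 0.0708 + 0.0115 = 1.1393
TFR = 5 × 1.1393 = 5.6965
GRR = 0.485 × 5.6965 = 2.76280

2.763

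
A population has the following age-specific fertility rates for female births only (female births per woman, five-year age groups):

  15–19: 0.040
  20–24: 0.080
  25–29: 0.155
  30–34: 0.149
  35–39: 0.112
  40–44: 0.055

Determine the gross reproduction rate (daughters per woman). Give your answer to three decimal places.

2.955

Sum of female ASFRs = 0.040 + 0.080 + 0.155 + 0.149 + 0.112 + 0.055 = 0.591
GRR = 5 × 0.591 = 2.955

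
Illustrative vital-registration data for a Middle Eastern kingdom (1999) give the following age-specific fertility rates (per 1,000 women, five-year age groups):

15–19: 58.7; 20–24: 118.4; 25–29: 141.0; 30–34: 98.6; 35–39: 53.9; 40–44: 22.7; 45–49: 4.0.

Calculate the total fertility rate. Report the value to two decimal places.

2.49

Sum of ASFRs = 58.7 + 118.4 + 141.0 + 98.6 + 53.9 + 22.7 + 4.0 = 497.3
TFR = 5 × 497.3 / 1000 = 2.4865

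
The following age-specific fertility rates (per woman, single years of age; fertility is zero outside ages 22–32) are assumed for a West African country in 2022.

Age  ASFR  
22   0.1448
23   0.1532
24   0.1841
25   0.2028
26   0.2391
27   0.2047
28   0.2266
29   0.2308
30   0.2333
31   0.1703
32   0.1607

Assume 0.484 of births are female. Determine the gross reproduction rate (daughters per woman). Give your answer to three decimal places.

Proportion female at birth = 0.484.
Sum of ASFRs = 0.1448 + 0.1532 + 0.1841 + 0.2028 + 0.2391 + 0.2047 + 0.2266 + 0.2308 + 0.2333 + 0.1703 + 0.1607 = 2.1504
TFR = 2.1504
GRR = 0.484 × 2.1504 = 1.04079

1.041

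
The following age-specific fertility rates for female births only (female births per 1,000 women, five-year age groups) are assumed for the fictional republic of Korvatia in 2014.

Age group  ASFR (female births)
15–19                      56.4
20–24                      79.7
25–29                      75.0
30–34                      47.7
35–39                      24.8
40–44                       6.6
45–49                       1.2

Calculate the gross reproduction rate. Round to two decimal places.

Sum of female ASFRs = 56.4 + 79.7 + 75.0 + 47.7 + 24.8 + 6.6 + 1.2 = 291.4
GRR = 5 × 291.4 / 1000 = 1.457

1.46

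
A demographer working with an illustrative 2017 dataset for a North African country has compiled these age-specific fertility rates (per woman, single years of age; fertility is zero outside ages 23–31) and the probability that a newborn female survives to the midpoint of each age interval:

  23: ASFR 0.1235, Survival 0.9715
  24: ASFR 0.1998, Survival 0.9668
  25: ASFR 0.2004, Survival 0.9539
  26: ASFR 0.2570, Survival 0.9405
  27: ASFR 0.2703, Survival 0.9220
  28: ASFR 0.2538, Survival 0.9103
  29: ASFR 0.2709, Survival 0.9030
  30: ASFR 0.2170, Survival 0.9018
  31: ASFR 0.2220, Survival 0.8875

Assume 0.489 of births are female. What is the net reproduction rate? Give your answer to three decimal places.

0.911

Proportion female at birth = 0.489.
Each age group contributes 1 × ASFR × survival:
  23: 1 × 0.1235 × 0.9715 = 0.11998
  24: 1 × 0.1998 × 0.9668 = 0.19317
  25: 1 × 0.2004 × 0.9539 = 0.19116
  26: 1 × 0.2570 × 0.9405 = 0.24171
  27: 1 × 0.2703 × 0.9220 = 0.24922
  28: 1 × 0.2538 × 0.9103 = 0.23103
  29: 1 × 0.2709 × 0.9030 = 0.24462
  30: 1 × 0.2170 × 0.9018 = 0.19569
  31: 1 × 0.2220 × 0.8875 = 0.19703
Sum = 1.86361
NRR = 0.489 × 1.86361 = 0.91131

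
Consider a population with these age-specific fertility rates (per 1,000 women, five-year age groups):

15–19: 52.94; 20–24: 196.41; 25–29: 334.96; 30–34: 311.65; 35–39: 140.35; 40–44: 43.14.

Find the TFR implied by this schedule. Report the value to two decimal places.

5.40

Sum of ASFRs = 52.94 + 196.41 + 334.96 + 311.65 + 140.35 + 43.14 = 1079.45
TFR = 5 × 1079.45 / 1000 = 5.39725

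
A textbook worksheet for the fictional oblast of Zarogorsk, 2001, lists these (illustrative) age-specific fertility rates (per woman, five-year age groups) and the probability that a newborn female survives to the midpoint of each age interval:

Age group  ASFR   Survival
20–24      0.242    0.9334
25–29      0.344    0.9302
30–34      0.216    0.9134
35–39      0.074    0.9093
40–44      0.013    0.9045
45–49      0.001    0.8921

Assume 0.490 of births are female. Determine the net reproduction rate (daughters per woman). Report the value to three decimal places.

Proportion female at birth = 0.490.
Each age group contributes 5 × ASFR × survival:
  20–24: 5 × 0.242 × 0.9334 = 1.12941
  25–29: 5 × 0.344 × 0.9302 = 1.59994
  30–34: 5 × 0.216 × 0.9134 = 0.98647
  35–39: 5 × 0.074 × 0.9093 = 0.33644
  40–44: 5 × 0.013 × 0.9045 = 0.05879
  45–49: 5 × 0.001 × 0.8921 = 0.00446
Sum = 4.11551
NRR = 0.490 × 4.11551 = 2.01660

2.017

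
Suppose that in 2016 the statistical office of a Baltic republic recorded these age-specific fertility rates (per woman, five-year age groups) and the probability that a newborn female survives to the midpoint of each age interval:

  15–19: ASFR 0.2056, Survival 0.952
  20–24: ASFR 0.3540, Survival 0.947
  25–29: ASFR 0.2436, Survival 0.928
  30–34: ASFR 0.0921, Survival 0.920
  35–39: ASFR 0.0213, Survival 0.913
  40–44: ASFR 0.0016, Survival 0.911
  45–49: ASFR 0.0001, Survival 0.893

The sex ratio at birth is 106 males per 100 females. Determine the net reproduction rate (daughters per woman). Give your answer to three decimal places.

2.094

Proportion female at birth = 100 / (100 + 106) = 0.48544.
Per-age-group product (5 × ASFR × survival probability):
  15–19: 5 × 0.2056 × 0.952 = 0.97866
  20–24: 5 × 0.3540 × 0.947 = 1.67619
  25–29: 5 × 0.2436 × 0.928 = 1.13030
  30–34: 5 × 0.0921 × 0.920 = 0.42366
  35–39: 5 × 0.0213 × 0.913 = 0.09723
  40–44: 5 × 0.0016 × 0.911 = 0.00729
  45–49: 5 × 0.0001 × 0.893 = 0.00045
Sum = 4.31378
NRR = 0.48544 × 4.31378 = 2.09408
NRR > 1, so each generation more than replaces itself.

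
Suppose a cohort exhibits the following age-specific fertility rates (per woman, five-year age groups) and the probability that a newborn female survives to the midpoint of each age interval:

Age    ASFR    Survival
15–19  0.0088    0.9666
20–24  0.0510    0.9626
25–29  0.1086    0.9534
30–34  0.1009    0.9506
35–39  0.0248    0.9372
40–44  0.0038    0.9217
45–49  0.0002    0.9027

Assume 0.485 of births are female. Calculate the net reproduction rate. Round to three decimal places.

Proportion female at birth = 0.485.
Per-age-group product (5 × ASFR × survival probability):
  15–19: 5 × 0.0088 × 0.9666 = 0.04253
  20–24: 5 × 0.0510 × 0.9626 = 0.24546
  25–29: 5 × 0.1086 × 0.9534 = 0.51770
  30–34: 5 × 0.1009 × 0.9506 = 0.47958
  35–39: 5 × 0.0248 × 0.9372 = 0.11621
  40–44: 5 × 0.0038 × 0.9217 = 0.01751
  45–49: 5 × 0.0002 × 0.9027 = 0.00090
Sum = 1.41989
NRR = 0.485 × 1.41989 = 0.68865
An NRR under 1 implies long-run decline under these rates.

0.689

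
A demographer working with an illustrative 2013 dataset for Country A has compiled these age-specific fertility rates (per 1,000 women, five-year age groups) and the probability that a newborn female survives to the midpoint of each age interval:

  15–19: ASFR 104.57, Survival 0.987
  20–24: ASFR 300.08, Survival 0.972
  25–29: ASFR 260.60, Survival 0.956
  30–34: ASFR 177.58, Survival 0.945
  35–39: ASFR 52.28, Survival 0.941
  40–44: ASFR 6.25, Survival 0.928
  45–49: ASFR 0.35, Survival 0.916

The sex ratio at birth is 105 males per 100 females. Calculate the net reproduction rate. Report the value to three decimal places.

Proportion female at birth = 100 / (100 + 105) = 0.48780.
Per-age-group product (5 × ASFR × survival probability):
  15–19: 5 × 104.57/1000 × 0.987 = 0.51605
  20–24: 5 × 300.08/1000 × 0.972 = 1.45839
  25–29: 5 × 260.60/1000 × 0.956 = 1.24567
  30–34: 5 × 177.58/1000 × 0.945 = 0.83907
  35–39: 5 × 52.28/1000 × 0.941 = 0.24598
  40–44: 5 × 6.25/1000 × 0.928 = 0.02900
  45–49: 5 × 0.35/1000 × 0.916 = 0.00160
Sum = 4.33576
NRR = 0.48780 × 4.33576 = 2.11498

2.115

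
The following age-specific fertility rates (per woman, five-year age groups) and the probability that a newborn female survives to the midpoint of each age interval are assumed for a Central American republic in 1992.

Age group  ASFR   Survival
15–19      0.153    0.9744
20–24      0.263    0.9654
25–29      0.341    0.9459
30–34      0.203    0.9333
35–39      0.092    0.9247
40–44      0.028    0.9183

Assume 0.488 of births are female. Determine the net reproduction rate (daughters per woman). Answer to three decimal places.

2.503

Proportion female at birth = 0.488.
Weighting each age-specific rate by interval width and survival:
  15–19: 5 × 0.153 × 0.9744 = 0.74542
  20–24: 5 × 0.263 × 0.9654 = 1.26950
  25–29: 5 × 0.341 × 0.9459 = 1.61276
  30–34: 5 × 0.203 × 0.9333 = 0.94730
  35–39: 5 × 0.092 × 0.9247 = 0.42536
  40–44: 5 × 0.028 × 0.9183 = 0.12856
Sum = 5.12890
NRR = 0.488 × 5.12890 = 2.50290
With NRR above 1 the population is above replacement fertility.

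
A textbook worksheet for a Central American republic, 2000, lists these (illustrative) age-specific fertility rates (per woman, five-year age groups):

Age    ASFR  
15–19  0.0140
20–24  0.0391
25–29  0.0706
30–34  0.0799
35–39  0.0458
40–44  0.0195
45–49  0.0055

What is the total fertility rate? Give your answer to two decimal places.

Sum of ASFRs = 0.0140 + 0.0391 + 0.0706 + 0.0799 + 0.0458 + 0.0195 + 0.0055 = 0.2744
TFR = 5 × 0.2744 = 1.372

1.37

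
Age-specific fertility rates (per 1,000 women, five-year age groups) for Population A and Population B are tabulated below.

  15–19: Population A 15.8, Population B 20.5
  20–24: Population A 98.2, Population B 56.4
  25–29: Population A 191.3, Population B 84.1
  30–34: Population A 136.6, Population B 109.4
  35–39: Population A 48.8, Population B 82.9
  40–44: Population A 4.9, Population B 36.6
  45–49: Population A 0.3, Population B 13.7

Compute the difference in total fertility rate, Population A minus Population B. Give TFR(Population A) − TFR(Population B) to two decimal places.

Population A:
  Sum of ASFRs = 15.8 + 98.2 + 191.3 + 136.6 + 48.8 + 4.9 + 0.3 = 495.9
  TFR = 5 × 495.9 / 1000 = 2.4795
Population B:
  Sum of ASFRs = 20.5 + 56.4 + 84.1 + 109.4 + 82.9 + 36.6 + 13.7 = 403.6
  TFR = 5 × 403.6 / 1000 = 2.018
Difference = 2.4795 − 2.018 = 0.4615

0.46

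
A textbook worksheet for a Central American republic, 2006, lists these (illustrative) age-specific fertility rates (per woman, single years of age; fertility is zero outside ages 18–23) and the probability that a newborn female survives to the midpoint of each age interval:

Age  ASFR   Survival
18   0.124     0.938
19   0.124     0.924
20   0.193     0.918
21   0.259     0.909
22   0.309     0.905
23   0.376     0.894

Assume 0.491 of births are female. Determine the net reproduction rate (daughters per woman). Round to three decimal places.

0.618

Proportion female at birth = 0.491.
Survival-weighted fertility by age (1·fₓ·Sₓ):
  18: 1 × 0.124 × 0.938 = 0.11631
  19: 1 × 0.124 × 0.924 = 0.11458
  20: 1 × 0.193 × 0.918 = 0.17717
  21: 1 × 0.259 × 0.909 = 0.23543
  22: 1 × 0.309 × 0.905 = 0.27965
  23: 1 × 0.376 × 0.894 = 0.33614
Sum = 1.25928
NRR = 0.491 × 1.25928 = 0.61831
An NRR under 1 implies long-run decline under these rates.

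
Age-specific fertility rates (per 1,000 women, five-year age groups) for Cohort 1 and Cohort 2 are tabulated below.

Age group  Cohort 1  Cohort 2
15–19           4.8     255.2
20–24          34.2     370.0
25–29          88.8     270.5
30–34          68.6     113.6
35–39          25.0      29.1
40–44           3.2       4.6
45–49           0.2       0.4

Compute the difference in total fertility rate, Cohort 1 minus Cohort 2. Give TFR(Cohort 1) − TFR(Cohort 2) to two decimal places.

Cohort 1:
  Sum of ASFRs = 4.8 + 34.2 + 88.8 + 68.6 + 25.0 + 3.2 + 0.2 = 224.8
  TFR = 5 × 224.8 / 1000 = 1.124
Cohort 2:
  Sum of ASFRs = 255.2 + 370.0 + 270.5 + 113.6 + 29.1 + 4.6 + 0.4 = 1043.4
  TFR = 5 × 1043.4 / 1000 = 5.217
Difference = 1.124 − 5.217 = -4.093

-4.09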